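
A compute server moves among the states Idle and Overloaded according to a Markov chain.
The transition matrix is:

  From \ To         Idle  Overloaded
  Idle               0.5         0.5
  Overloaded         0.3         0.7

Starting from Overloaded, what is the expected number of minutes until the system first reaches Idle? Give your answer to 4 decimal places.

Let t(s) be the expected number of minutes to first reach Idle from state s, with t(Idle) = 0. Conditioning on the first minute:
t(Overloaded) = 1 + 0.7·t(Overloaded)
Solving: t(Overloaded) = 3.3333.
Expected minutes from Overloaded to Idle: 3.3333.

3.3333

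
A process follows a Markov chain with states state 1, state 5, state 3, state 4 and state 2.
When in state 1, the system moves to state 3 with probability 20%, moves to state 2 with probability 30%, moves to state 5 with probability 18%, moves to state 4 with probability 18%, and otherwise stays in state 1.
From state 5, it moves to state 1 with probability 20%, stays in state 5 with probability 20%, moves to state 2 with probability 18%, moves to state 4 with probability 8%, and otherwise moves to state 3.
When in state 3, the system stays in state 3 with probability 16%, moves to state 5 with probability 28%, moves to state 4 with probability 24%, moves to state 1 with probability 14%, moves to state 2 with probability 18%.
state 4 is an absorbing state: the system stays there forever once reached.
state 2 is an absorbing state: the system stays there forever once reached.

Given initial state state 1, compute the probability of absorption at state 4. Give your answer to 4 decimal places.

Let h(s) be the probability of absorption at state 4 starting from transient state s. Then h(state 4) = 1 and h(state 2) = 0. By first-step analysis:
h(state 1) = 0.14·h(state 1) + 0.18·h(state 5) + 0.2·h(state 3) + 0.18·1 + 0.3·0
h(state 5) = 0.2·h(state 1) + 0.2·h(state 5) + 0.34·h(state 3) + 0.08·1 + 0.18·0
h(state 3) = 0.14·h(state 1) + 0.28·h(state 5) + 0.16·h(state 3) + 0.24·1 + 0.18·0
Solving: h(state 1) = 0.4095, h(state 5) = 0.4110, h(state 3) = 0.4910.
Starting from state 1, the probability is 0.4095.

0.4095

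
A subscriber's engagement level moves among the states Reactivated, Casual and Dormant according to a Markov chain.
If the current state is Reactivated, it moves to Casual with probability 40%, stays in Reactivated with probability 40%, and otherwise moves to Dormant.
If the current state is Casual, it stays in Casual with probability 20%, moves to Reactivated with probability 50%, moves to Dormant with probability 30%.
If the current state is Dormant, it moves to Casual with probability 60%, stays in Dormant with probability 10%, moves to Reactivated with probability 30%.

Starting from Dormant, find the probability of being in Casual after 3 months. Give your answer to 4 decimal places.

0.3900

Propagate the distribution vector 3 months from Dormant.
After 0 months: (0.0000, 0.0000, 1.0000)
After 1 month: (0.3000, 0.6000, 0.1000)
After 2 months: (0.4500, 0.3000, 0.2500)
After 3 months: (0.4050, 0.3900, 0.2050)
P(in Casual after 3 months) = 0.3900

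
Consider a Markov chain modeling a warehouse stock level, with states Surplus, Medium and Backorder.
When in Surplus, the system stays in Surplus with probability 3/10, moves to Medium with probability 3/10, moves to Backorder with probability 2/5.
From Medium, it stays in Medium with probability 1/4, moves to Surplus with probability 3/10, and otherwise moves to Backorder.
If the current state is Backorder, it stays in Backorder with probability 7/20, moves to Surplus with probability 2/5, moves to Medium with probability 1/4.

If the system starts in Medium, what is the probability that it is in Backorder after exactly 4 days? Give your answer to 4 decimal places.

0.3937

Propagate the distribution vector 4 days from Medium.
After 0 days: (0.0000, 1.0000, 0.0000)
After 1 day: (0.3000, 0.2500, 0.4500)
After 2 days: (0.3450, 0.2650, 0.3900)
After 3 days: (0.3390, 0.2673, 0.3938)
After 4 days: (0.3394, 0.2670, 0.3937)
P(in Backorder after 4 days) = 0.3937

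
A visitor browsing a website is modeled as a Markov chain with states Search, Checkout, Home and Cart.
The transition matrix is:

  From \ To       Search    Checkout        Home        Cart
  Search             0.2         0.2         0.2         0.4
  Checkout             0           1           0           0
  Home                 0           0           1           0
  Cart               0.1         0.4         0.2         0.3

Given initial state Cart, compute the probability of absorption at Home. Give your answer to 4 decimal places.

Let h(s) be the probability of absorption at Home starting from transient state s. Then h(Home) = 1 and h(Checkout) = 0. By first-step analysis:
h(Search) = 0.2·h(Search) + 0.2·0 + 0.2·1 + 0.4·h(Cart)
h(Cart) = 0.1·h(Search) + 0.4·0 + 0.2·1 + 0.3·h(Cart)
Solving: h(Search) = 0.4231, h(Cart) = 0.3462.
Starting from Cart, the probability is 0.3462.

0.3462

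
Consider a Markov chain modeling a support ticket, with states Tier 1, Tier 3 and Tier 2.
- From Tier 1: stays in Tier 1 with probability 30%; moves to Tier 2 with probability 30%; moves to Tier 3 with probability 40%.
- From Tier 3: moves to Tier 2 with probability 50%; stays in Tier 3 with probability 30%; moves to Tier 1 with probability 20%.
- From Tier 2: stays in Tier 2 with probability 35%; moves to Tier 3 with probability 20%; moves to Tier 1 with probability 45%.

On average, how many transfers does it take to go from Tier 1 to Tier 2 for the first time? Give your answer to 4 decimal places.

Let t(s) be the expected number of transfers to first reach Tier 2 from state s, with t(Tier 2) = 0. Conditioning on the first transfer:
t(Tier 1) = 1 + 0.3·t(Tier 1) + 0.4·t(Tier 3)
t(Tier 3) = 1 + 0.2·t(Tier 1) + 0.3·t(Tier 3)
Solving: t(Tier 1) = 2.6829, t(Tier 3) = 2.1951.
Expected transfers from Tier 1 to Tier 2: 2.6829.

2.6829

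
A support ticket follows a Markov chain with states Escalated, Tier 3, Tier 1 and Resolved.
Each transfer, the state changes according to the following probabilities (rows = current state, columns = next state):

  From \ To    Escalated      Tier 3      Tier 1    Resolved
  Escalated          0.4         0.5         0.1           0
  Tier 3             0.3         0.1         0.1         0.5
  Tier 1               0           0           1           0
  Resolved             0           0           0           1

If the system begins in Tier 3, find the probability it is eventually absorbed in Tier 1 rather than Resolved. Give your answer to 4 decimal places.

0.2308

Let h(s) be the probability of absorption at Tier 1 starting from transient state s. Then h(Tier 1) = 1 and h(Resolved) = 0. By first-step analysis:
h(Escalated) = 0.4·h(Escalated) + 0.5·h(Tier 3) + 0.1·1
h(Tier 3) = 0.3·h(Escalated) + 0.1·h(Tier 3) + 0.1·1 + 0.5·0
Solving: h(Escalated) = 0.3590, h(Tier 3) = 0.2308.
Starting from Tier 3, the probability is 0.2308.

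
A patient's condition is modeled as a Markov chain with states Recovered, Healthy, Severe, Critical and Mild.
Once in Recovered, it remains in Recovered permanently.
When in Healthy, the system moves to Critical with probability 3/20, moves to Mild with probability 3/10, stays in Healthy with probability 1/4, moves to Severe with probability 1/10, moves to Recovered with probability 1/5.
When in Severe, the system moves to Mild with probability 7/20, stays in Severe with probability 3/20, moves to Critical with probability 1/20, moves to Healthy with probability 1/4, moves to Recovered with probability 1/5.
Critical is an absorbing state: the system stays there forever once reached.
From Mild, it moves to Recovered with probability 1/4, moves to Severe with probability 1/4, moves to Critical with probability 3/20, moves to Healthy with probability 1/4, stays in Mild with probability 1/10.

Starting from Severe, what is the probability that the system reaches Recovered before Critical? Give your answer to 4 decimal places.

0.6767

Let h(s) be the probability of absorption at Recovered starting from transient state s. Then h(Recovered) = 1 and h(Critical) = 0. By first-step analysis:
h(Healthy) = 0.2·1 + 0.25·h(Healthy) + 0.1·h(Severe) + 0.15·0 + 0.3·h(Mild)
h(Severe) = 0.2·1 + 0.25·h(Healthy) + 0.15·h(Severe) + 0.05·0 + 0.35·h(Mild)
h(Mild) = 0.25·1 + 0.25·h(Healthy) + 0.25·h(Severe) + 0.15·0 + 0.1·h(Mild)
Solving: h(Healthy) = 0.6111, h(Severe) = 0.6767, h(Mild) = 0.6355.
Starting from Severe, the probability is 0.6767.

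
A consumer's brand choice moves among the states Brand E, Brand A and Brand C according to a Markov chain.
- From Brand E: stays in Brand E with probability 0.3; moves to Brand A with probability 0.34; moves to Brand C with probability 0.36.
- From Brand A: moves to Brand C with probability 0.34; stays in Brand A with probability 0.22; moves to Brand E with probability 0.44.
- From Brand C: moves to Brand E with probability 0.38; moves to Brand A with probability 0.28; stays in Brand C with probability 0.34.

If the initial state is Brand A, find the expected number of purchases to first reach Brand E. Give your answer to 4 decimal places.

2.3832

Let t(s) be the expected number of purchases to first reach Brand E from state s, with t(Brand E) = 0. Conditioning on the first purchase:
t(Brand A) = 1 + 0.22·t(Brand A) + 0.34·t(Brand C)
t(Brand C) = 1 + 0.28·t(Brand A) + 0.34·t(Brand C)
Solving: t(Brand A) = 2.3832, t(Brand C) = 2.5262.
Expected purchases from Brand A to Brand E: 2.3832.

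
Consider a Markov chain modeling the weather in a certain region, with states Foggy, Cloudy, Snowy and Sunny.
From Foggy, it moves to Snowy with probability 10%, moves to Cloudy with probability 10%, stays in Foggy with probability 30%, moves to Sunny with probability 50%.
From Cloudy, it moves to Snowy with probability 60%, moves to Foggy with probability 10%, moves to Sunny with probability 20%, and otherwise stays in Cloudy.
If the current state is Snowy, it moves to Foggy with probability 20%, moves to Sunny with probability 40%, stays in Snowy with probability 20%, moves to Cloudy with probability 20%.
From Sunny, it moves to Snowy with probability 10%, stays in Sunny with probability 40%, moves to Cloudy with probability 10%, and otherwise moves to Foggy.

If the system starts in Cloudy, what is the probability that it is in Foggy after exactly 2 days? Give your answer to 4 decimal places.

0.2400

Propagate the distribution vector 2 days from Cloudy.
After 0 days: (0.0000, 1.0000, 0.0000, 0.0000)
After 1 day: (0.1000, 0.1000, 0.6000, 0.2000)
After 2 days: (0.2400, 0.1600, 0.2100, 0.3900)
P(in Foggy after 2 days) = 0.2400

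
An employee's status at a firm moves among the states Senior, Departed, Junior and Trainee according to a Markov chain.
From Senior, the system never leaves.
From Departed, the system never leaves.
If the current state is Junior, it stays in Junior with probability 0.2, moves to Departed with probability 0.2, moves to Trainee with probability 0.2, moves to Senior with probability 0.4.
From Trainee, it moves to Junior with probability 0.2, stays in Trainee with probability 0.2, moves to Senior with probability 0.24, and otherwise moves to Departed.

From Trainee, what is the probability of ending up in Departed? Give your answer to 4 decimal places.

0.5467

Let h(s) be the probability of absorption at Departed starting from transient state s. Then h(Departed) = 1 and h(Senior) = 0. By first-step analysis:
h(Junior) = 0.4·0 + 0.2·1 + 0.2·h(Junior) + 0.2·h(Trainee)
h(Trainee) = 0.24·0 + 0.36·1 + 0.2·h(Junior) + 0.2·h(Trainee)
Solving: h(Junior) = 0.3867, h(Trainee) = 0.5467.
Starting from Trainee, the probability is 0.5467.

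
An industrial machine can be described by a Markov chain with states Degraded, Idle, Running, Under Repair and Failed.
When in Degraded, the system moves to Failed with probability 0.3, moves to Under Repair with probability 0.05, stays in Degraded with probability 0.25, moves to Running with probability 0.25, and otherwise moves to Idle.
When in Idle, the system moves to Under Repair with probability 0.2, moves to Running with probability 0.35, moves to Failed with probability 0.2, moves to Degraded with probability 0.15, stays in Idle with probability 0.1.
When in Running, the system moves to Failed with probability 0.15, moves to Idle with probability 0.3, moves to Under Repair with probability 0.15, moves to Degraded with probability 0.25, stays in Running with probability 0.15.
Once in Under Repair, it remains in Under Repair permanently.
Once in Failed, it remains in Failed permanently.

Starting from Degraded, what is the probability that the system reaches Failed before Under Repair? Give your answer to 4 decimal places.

0.7087

Let h(s) be the probability of absorption at Failed starting from transient state s. Then h(Failed) = 1 and h(Under Repair) = 0. By first-step analysis:
h(Degraded) = 0.25·h(Degraded) + 0.15·h(Idle) + 0.25·h(Running) + 0.05·0 + 0.3·1
h(Idle) = 0.15·h(Degraded) + 0.1·h(Idle) + 0.35·h(Running) + 0.2·0 + 0.2·1
h(Running) = 0.25·h(Degraded) + 0.3·h(Idle) + 0.15·h(Running) + 0.15·0 + 0.15·1
Solving: h(Degraded) = 0.7087, h(Idle) = 0.5680, h(Running) = 0.5854.
Starting from Degraded, the probability is 0.7087.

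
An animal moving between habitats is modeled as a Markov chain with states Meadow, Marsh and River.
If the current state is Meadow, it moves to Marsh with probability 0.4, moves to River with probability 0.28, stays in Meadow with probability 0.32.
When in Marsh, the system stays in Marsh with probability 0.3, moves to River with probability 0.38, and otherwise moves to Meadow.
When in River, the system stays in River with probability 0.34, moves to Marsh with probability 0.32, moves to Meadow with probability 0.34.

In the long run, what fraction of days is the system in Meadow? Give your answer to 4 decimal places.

Let the stationary distribution be π with π = πP and π_1 + π_2 + π_3 = 1.
π_1 = 0.32·π_1 + 0.32·π_2 + 0.34·π_3
π_2 = 0.4·π_1 + 0.3·π_2 + 0.32·π_3
Solving with the normalization constraint gives π = (0.3267, 0.3393, 0.3340).
So the stationary probability of Meadow is 0.3267.

0.3267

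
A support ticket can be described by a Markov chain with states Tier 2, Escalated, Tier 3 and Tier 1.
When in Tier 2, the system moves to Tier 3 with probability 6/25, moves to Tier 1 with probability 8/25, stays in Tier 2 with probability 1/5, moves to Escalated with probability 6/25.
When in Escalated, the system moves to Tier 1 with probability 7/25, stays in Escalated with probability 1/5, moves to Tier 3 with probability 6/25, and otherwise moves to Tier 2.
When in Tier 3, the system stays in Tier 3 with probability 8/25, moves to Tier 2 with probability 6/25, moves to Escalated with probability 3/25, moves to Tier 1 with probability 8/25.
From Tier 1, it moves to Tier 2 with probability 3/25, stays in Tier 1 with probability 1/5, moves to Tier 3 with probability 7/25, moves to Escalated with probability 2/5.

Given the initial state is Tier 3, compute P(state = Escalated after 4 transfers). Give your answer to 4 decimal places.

0.2419

Propagate the distribution vector 4 transfers from Tier 3.
After 0 transfers: (0.0000, 0.0000, 1.0000, 0.0000)
After 1 transfer: (0.2400, 0.1200, 0.3200, 0.3200)
After 2 transfers: (0.1968, 0.2480, 0.2784, 0.2768)
After 3 transfers: (0.2088, 0.2410, 0.2733, 0.2769)
After 4 transfers: (0.2081, 0.2419, 0.2729, 0.2771)
P(in Escalated after 4 transfers) = 0.2419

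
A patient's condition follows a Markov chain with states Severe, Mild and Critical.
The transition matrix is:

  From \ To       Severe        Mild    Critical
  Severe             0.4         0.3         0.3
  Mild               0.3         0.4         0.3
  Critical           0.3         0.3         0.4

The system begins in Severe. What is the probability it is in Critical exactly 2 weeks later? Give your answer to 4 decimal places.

Sum over the intermediate state after 1 week:
P = P(Severe→Severe)·P(Severe→Critical) + P(Severe→Mild)·P(Mild→Critical) + P(Severe→Critical)·P(Critical→Critical)
  = 0.4×0.3 + 0.3×0.3 + 0.3×0.4
  = 0.1200 + 0.0900 + 0.1200 = 0.3300

0.3300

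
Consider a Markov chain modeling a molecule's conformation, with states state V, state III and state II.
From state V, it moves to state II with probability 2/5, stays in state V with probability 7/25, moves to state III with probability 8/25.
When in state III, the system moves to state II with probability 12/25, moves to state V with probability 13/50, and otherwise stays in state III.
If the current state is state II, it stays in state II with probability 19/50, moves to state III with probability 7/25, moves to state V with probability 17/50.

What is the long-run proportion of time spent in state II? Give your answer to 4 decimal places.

Let the stationary distribution be π with π = πP and π_1 + π_2 + π_3 = 1.
π_1 = 0.28·π_1 + 0.26·π_2 + 0.34·π_3
π_2 = 0.32·π_1 + 0.26·π_2 + 0.28·π_3
Solving with the normalization constraint gives π = (0.2992, 0.2862, 0.4146).
So the stationary probability of state II is 0.4146.

0.4146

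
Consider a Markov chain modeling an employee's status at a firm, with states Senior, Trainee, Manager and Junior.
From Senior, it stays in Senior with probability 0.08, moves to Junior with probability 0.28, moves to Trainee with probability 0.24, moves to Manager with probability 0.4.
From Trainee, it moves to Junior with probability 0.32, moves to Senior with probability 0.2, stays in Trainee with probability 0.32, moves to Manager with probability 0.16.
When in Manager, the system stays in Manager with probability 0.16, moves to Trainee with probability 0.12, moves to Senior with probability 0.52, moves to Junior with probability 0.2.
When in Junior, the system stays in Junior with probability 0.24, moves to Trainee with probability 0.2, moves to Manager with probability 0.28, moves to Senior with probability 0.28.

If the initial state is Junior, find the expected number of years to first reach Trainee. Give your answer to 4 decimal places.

5.2882

Let t(s) be the expected number of years to first reach Trainee from state s, with t(Trainee) = 0. Conditioning on the first year:
t(Senior) = 1 + 0.08·t(Senior) + 0.4·t(Manager) + 0.28·t(Junior)
t(Manager) = 1 + 0.52·t(Senior) + 0.16·t(Manager) + 0.2·t(Junior)
t(Junior) = 1 + 0.28·t(Senior) + 0.28·t(Manager) + 0.24·t(Junior)
Solving: t(Senior) = 5.1467, t(Manager) = 5.6356, t(Junior) = 5.2882.
Expected years from Junior to Trainee: 5.2882.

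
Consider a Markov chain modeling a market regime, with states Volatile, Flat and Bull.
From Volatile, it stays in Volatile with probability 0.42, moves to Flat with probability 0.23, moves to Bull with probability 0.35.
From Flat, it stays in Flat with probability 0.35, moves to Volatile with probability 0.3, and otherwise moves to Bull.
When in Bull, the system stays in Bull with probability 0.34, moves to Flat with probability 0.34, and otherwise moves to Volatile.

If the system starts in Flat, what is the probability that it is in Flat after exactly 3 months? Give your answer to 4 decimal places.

0.3054

Propagate the distribution vector 3 months from Flat.
After 0 months: (0.0000, 1.0000, 0.0000)
After 1 month: (0.3000, 0.3500, 0.3500)
After 2 months: (0.3430, 0.3105, 0.3465)
After 3 months: (0.3481, 0.3054, 0.3465)
P(in Flat after 3 months) = 0.3054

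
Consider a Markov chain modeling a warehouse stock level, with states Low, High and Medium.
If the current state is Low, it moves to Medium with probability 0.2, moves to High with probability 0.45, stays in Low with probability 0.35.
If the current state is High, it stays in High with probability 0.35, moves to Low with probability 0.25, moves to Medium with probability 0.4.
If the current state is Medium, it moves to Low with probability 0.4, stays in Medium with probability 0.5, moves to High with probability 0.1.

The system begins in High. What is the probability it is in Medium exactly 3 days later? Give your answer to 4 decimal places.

Propagate the distribution vector 3 days from High.
After 0 days: (0.0000, 1.0000, 0.0000)
After 1 day: (0.2500, 0.3500, 0.4000)
After 2 days: (0.3350, 0.2750, 0.3900)
After 3 days: (0.3420, 0.2860, 0.3720)
P(in Medium after 3 days) = 0.3720

0.3720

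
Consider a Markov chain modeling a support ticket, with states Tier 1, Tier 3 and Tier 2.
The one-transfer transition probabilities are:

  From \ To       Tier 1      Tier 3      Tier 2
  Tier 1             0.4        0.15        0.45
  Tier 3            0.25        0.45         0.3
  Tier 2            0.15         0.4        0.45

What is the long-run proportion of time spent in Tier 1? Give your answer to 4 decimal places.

Let the stationary distribution be π with π = πP and π_1 + π_2 + π_3 = 1.
π_1 = 0.4·π_1 + 0.25·π_2 + 0.15·π_3
π_2 = 0.15·π_1 + 0.45·π_2 + 0.4·π_3
Solving with the normalization constraint gives π = (0.2475, 0.3559, 0.3966).
So the stationary probability of Tier 1 is 0.2475.

0.2475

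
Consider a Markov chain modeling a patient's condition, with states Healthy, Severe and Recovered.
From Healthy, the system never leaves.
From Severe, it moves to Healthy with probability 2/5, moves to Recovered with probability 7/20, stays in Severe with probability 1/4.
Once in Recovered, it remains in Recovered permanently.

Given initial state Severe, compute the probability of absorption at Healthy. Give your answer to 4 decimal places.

Let h(s) be the probability of absorption at Healthy starting from transient state s. Then h(Healthy) = 1 and h(Recovered) = 0. By first-step analysis:
h(Severe) = 0.4·1 + 0.25·h(Severe) + 0.35·0
Solving: h(Severe) = 0.5333.
Starting from Severe, the probability is 0.5333.

0.5333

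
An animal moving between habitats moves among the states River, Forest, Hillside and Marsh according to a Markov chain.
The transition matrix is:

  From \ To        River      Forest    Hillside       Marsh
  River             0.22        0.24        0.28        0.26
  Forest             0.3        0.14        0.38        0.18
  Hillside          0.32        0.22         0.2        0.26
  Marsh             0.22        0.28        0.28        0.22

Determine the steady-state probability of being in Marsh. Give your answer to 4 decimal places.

0.2330

Let the stationary distribution be π with π = πP and π_1 + π_2 + π_3 + π_4 = 1.
π_1 = 0.22·π_1 + 0.3·π_2 + 0.32·π_3 + 0.22·π_4
π_2 = 0.24·π_1 + 0.14·π_2 + 0.22·π_3 + 0.28·π_4
π_3 = 0.28·π_1 + 0.38·π_2 + 0.2·π_3 + 0.28·π_4
Solving with the normalization constraint gives π = (0.2657, 0.2216, 0.2798, 0.2330).
So the stationary probability of Marsh is 0.2330.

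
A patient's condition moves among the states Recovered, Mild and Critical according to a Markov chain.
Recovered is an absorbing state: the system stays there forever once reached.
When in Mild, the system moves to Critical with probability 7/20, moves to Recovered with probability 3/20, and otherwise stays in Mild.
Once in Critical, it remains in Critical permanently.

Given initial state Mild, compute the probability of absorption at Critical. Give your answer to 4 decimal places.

0.7000

Let h(s) be the probability of absorption at Critical starting from transient state s. Then h(Critical) = 1 and h(Recovered) = 0. By first-step analysis:
h(Mild) = 0.15·0 + 0.5·h(Mild) + 0.35·1
Solving: h(Mild) = 0.7000.
Starting from Mild, the probability is 0.7000.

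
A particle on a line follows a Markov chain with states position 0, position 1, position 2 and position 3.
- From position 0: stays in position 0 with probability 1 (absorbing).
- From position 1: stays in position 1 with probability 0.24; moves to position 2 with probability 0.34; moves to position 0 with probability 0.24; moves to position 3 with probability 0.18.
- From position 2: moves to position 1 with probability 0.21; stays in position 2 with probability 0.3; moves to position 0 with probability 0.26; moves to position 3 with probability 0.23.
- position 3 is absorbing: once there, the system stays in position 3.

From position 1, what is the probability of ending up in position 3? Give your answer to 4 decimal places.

Let h(s) be the probability of absorption at position 3 starting from transient state s. Then h(position 3) = 1 and h(position 0) = 0. By first-step analysis:
h(position 1) = 0.24·0 + 0.24·h(position 1) + 0.34·h(position 2) + 0.18·1
h(position 2) = 0.26·0 + 0.21·h(position 1) + 0.3·h(position 2) + 0.23·1
Solving: h(position 1) = 0.4433, h(position 2) = 0.4616.
Starting from position 1, the probability is 0.4433.

0.4433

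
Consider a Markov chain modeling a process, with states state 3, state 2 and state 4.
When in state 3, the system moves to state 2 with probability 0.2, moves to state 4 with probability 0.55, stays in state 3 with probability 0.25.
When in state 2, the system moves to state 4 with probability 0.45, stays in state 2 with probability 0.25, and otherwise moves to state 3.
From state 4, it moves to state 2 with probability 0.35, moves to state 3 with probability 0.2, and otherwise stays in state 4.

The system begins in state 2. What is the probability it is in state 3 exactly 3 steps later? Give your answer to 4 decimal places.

Propagate the distribution vector 3 steps from state 2.
After 0 steps: (0.0000, 1.0000, 0.0000)
After 1 step: (0.3000, 0.2500, 0.4500)
After 2 steps: (0.2400, 0.2800, 0.4800)
After 3 steps: (0.2400, 0.2860, 0.4740)
P(in state 3 after 3 steps) = 0.2400

0.2400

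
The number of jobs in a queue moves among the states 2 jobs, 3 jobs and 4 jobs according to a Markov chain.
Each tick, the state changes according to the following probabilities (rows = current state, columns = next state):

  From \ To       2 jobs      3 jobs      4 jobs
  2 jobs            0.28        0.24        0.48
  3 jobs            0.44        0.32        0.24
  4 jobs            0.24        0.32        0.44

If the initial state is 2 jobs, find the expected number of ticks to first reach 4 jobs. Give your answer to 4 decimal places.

2.3958

Let t(s) be the expected number of ticks to first reach 4 jobs from state s, with t(4 jobs) = 0. Conditioning on the first tick:
t(2 jobs) = 1 + 0.28·t(2 jobs) + 0.24·t(3 jobs)
t(3 jobs) = 1 + 0.44·t(2 jobs) + 0.32·t(3 jobs)
Solving: t(2 jobs) = 2.3958, t(3 jobs) = 3.0208.
Expected ticks from 2 jobs to 4 jobs: 2.3958.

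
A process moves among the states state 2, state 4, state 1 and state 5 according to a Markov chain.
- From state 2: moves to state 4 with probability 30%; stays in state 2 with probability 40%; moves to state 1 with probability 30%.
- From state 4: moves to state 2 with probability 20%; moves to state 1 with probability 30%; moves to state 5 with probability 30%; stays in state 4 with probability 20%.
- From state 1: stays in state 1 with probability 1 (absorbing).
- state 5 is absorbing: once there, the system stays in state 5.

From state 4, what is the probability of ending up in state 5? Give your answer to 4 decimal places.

Let h(s) be the probability of absorption at state 5 starting from transient state s. Then h(state 5) = 1 and h(state 1) = 0. By first-step analysis:
h(state 2) = 0.4·h(state 2) + 0.3·h(state 4) + 0.3·0
h(state 4) = 0.2·h(state 2) + 0.2·h(state 4) + 0.3·0 + 0.3·1
Solving: h(state 2) = 0.2143, h(state 4) = 0.4286.
Starting from state 4, the probability is 0.4286.

0.4286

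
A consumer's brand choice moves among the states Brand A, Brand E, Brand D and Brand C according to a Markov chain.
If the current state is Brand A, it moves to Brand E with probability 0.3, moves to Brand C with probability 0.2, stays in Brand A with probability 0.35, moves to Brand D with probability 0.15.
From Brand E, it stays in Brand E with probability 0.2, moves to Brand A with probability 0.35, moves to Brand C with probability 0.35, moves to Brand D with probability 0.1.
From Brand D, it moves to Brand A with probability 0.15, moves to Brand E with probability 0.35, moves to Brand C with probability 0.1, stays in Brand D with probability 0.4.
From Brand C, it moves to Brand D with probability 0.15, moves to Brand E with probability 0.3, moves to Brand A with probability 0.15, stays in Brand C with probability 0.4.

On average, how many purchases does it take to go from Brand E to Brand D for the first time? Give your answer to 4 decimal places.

Let t(s) be the expected number of purchases to first reach Brand D from state s, with t(Brand D) = 0. Conditioning on the first purchase:
t(Brand A) = 1 + 0.35·t(Brand A) + 0.3·t(Brand E) + 0.2·t(Brand C)
t(Brand E) = 1 + 0.35·t(Brand A) + 0.2·t(Brand E) + 0.35·t(Brand C)
t(Brand C) = 1 + 0.15·t(Brand A) + 0.3·t(Brand E) + 0.4·t(Brand C)
Solving: t(Brand A) = 7.3333, t(Brand E) = 7.6667, t(Brand C) = 7.3333.
Expected purchases from Brand E to Brand D: 7.6667.

7.6667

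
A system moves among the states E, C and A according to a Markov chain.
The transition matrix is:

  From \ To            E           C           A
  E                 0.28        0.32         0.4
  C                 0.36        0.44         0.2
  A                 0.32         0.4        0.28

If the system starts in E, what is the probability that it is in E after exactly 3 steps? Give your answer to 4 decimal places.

Propagate the distribution vector 3 steps from E.
After 0 steps: (1.0000, 0.0000, 0.0000)
After 1 step: (0.2800, 0.3200, 0.4000)
After 2 steps: (0.3216, 0.3904, 0.2880)
After 3 steps: (0.3228, 0.3899, 0.2874)
P(in E after 3 steps) = 0.3228

0.3228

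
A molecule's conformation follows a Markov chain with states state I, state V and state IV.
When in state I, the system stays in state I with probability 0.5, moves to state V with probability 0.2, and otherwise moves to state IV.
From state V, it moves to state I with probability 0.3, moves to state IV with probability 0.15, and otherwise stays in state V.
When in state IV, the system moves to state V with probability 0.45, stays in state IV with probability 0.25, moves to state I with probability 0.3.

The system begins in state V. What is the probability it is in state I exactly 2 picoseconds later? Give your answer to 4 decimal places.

Sum over the intermediate state after 1 picosecond:
P = P(state V→state I)·P(state I→state I) + P(state V→state V)·P(state V→state I) + P(state V→state IV)·P(state IV→state I)
  = 0.3×0.5 + 0.55×0.3 + 0.15×0.3
  = 0.1500 + 0.1650 + 0.0450 = 0.3600

0.3600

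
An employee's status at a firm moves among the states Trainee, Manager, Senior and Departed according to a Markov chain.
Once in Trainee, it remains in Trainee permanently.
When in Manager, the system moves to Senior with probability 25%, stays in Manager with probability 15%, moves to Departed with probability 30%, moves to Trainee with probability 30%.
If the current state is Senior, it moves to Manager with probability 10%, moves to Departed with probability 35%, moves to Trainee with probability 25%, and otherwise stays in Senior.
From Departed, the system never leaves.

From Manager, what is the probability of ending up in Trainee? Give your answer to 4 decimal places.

Let h(s) be the probability of absorption at Trainee starting from transient state s. Then h(Trainee) = 1 and h(Departed) = 0. By first-step analysis:
h(Manager) = 0.3·1 + 0.15·h(Manager) + 0.25·h(Senior) + 0.3·0
h(Senior) = 0.25·1 + 0.1·h(Manager) + 0.3·h(Senior) + 0.35·0
Solving: h(Manager) = 0.4781, h(Senior) = 0.4254.
Starting from Manager, the probability is 0.4781.

0.4781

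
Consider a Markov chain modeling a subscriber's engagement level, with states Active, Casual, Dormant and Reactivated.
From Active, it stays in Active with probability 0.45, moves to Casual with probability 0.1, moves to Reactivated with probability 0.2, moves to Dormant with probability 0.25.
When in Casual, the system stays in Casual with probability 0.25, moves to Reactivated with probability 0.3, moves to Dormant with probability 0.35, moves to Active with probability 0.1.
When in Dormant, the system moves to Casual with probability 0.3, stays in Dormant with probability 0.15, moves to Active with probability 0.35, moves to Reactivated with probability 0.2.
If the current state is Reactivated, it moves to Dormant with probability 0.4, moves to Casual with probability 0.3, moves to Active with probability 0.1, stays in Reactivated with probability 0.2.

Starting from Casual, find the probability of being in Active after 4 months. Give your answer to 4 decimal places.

Propagate the distribution vector 4 months from Casual.
After 0 months: (0.0000, 1.0000, 0.0000, 0.0000)
After 1 month: (0.1000, 0.2500, 0.3500, 0.3000)
After 2 months: (0.2225, 0.2675, 0.2850, 0.2250)
After 3 months: (0.2491, 0.2421, 0.2820, 0.2268)
After 4 months: (0.2577, 0.2381, 0.2800, 0.2242)
P(in Active after 4 months) = 0.2577

0.2577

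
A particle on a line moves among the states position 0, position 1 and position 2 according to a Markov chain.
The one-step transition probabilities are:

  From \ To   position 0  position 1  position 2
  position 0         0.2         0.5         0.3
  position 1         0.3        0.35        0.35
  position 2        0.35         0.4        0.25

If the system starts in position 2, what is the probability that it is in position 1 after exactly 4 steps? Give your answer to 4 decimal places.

Propagate the distribution vector 4 steps from position 2.
After 0 steps: (0.0000, 0.0000, 1.0000)
After 1 step: (0.3500, 0.4000, 0.2500)
After 2 steps: (0.2775, 0.4150, 0.3075)
After 3 steps: (0.2876, 0.4070, 0.3054)
After 4 steps: (0.2865, 0.4084, 0.3051)
P(in position 1 after 4 steps) = 0.4084

0.4084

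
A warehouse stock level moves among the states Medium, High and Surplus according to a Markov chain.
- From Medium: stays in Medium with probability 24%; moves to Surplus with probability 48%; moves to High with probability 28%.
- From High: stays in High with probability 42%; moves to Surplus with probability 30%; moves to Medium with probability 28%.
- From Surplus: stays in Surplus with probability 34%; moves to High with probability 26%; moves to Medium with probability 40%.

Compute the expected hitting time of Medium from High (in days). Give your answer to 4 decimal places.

3.1496

Let t(s) be the expected number of days to first reach Medium from state s, with t(Medium) = 0. Conditioning on the first day:
t(High) = 1 + 0.42·t(High) + 0.3·t(Surplus)
t(Surplus) = 1 + 0.26·t(High) + 0.34·t(Surplus)
Solving: t(High) = 3.1496, t(Surplus) = 2.7559.
Expected days from High to Medium: 3.1496.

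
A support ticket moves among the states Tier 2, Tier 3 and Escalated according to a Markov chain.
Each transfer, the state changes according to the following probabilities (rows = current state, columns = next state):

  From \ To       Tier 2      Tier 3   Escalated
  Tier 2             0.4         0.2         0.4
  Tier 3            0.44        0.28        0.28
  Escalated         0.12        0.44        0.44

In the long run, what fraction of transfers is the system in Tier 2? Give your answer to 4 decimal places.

0.3070

Let the stationary distribution be π with π = πP and π_1 + π_2 + π_3 = 1.
π_1 = 0.4·π_1 + 0.44·π_2 + 0.12·π_3
π_2 = 0.2·π_1 + 0.28·π_2 + 0.44·π_3
Solving with the normalization constraint gives π = (0.3070, 0.3158, 0.3772).
So the stationary probability of Tier 2 is 0.3070.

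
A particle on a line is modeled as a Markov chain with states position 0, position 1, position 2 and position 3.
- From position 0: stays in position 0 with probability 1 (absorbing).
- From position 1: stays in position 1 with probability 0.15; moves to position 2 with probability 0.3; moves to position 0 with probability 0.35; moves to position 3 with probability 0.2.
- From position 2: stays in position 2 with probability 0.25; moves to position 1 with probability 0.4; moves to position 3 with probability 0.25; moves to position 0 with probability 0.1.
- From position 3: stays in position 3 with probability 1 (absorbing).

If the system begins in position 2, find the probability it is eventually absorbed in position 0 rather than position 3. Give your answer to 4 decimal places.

Let h(s) be the probability of absorption at position 0 starting from transient state s. Then h(position 0) = 1 and h(position 3) = 0. By first-step analysis:
h(position 1) = 0.35·1 + 0.15·h(position 1) + 0.3·h(position 2) + 0.2·0
h(position 2) = 0.1·1 + 0.4·h(position 1) + 0.25·h(position 2) + 0.25·0
Solving: h(position 1) = 0.5652, h(position 2) = 0.4348.
Starting from position 2, the probability is 0.4348.

0.4348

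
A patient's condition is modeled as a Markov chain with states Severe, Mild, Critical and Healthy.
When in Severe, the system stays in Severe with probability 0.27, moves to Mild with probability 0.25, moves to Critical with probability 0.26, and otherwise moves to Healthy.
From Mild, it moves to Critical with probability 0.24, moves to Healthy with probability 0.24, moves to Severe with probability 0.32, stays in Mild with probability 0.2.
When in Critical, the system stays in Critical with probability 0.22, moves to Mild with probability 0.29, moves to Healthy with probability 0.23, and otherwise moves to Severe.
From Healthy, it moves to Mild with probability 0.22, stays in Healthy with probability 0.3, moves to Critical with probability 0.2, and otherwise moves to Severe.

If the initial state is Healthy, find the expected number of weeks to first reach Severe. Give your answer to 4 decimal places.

3.5095

Let t(s) be the expected number of weeks to first reach Severe from state s, with t(Severe) = 0. Conditioning on the first week:
t(Mild) = 1 + 0.2·t(Mild) + 0.24·t(Critical) + 0.24·t(Healthy)
t(Critical) = 1 + 0.29·t(Mild) + 0.22·t(Critical) + 0.23·t(Healthy)
t(Healthy) = 1 + 0.22·t(Mild) + 0.2·t(Critical) + 0.3·t(Healthy)
Solving: t(Mild) = 3.3743, t(Critical) = 3.5714, t(Healthy) = 3.5095.
Expected weeks from Healthy to Severe: 3.5095.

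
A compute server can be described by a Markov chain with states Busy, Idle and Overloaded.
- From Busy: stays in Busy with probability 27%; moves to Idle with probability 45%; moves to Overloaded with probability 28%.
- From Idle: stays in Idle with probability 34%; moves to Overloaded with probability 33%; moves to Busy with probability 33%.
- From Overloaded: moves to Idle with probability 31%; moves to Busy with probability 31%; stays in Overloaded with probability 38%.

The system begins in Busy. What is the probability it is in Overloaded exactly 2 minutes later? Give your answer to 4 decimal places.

Sum over the intermediate state after 1 minute:
P = P(Busy→Busy)·P(Busy→Overloaded) + P(Busy→Idle)·P(Idle→Overloaded) + P(Busy→Overloaded)·P(Overloaded→Overloaded)
  = 0.27×0.28 + 0.45×0.33 + 0.28×0.38
  = 0.0756 + 0.1485 + 0.1064 = 0.3305

0.3305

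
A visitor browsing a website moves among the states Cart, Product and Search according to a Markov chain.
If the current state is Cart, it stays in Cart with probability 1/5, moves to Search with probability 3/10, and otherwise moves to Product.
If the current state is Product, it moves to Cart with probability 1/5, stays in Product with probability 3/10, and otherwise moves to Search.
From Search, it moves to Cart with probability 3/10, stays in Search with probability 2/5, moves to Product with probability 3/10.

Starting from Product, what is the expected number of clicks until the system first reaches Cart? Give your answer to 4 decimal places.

Let t(s) be the expected number of clicks to first reach Cart from state s, with t(Cart) = 0. Conditioning on the first click:
t(Product) = 1 + 0.3·t(Product) + 0.5·t(Search)
t(Search) = 1 + 0.3·t(Product) + 0.4·t(Search)
Solving: t(Product) = 4.0741, t(Search) = 3.7037.
Expected clicks from Product to Cart: 4.0741.

4.0741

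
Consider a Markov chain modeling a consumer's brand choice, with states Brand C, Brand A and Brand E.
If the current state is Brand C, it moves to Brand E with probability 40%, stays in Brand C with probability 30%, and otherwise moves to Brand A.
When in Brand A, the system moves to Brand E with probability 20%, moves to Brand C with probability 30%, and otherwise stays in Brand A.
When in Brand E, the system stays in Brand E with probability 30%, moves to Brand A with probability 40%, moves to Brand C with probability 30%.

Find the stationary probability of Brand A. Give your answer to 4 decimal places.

0.4111

Let the stationary distribution be π with π = πP and π_1 + π_2 + π_3 = 1.
π_1 = 0.3·π_1 + 0.3·π_2 + 0.3·π_3
π_2 = 0.3·π_1 + 0.5·π_2 + 0.4·π_3
Solving with the normalization constraint gives π = (0.3000, 0.4111, 0.2889).
So the stationary probability of Brand A is 0.4111.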